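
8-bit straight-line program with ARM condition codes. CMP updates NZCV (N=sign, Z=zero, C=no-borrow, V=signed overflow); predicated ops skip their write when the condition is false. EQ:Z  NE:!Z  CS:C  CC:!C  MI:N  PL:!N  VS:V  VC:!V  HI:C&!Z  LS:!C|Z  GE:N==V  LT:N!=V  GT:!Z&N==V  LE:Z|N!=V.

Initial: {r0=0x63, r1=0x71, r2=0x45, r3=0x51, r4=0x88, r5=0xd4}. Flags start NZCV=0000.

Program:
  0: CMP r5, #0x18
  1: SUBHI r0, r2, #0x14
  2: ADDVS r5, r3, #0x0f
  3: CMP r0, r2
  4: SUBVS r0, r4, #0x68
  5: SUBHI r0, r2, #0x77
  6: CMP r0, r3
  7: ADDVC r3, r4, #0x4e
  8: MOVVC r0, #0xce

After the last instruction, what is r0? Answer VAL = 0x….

VAL = 0xce

0: ✓ CMP  NZCV=1010
1: ✓ SUBHI  r0←0x31
2: · ADDVS
3: ✓ CMP  NZCV=1000
4: · SUBVS
5: · SUBHI
6: ✓ CMP  NZCV=1000
7: ✓ ADDVC  r3←0xd6
8: ✓ MOVVC  r0←0xce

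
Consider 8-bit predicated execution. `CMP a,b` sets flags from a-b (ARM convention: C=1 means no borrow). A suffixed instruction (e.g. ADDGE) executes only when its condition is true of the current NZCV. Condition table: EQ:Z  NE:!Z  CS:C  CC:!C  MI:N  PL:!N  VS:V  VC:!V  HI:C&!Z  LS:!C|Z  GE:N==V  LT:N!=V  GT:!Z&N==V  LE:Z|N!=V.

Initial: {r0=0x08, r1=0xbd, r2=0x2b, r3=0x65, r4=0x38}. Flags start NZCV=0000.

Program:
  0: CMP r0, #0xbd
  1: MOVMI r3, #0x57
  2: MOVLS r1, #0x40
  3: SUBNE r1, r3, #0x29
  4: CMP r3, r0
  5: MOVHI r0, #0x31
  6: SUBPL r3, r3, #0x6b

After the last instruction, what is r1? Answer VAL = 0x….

[0] flags=0000 → (cmp)
[1] flags=0000 MI?F → skip
[2] flags=0000 LS?T → r1=0x40
[3] flags=0000 NE?T → r1=0x3c
[4] flags=0010 → (cmp)
[5] flags=0010 HI?T → r0=0x31
[6] flags=0010 PL?T → r3=0xfa

VAL = 0x3c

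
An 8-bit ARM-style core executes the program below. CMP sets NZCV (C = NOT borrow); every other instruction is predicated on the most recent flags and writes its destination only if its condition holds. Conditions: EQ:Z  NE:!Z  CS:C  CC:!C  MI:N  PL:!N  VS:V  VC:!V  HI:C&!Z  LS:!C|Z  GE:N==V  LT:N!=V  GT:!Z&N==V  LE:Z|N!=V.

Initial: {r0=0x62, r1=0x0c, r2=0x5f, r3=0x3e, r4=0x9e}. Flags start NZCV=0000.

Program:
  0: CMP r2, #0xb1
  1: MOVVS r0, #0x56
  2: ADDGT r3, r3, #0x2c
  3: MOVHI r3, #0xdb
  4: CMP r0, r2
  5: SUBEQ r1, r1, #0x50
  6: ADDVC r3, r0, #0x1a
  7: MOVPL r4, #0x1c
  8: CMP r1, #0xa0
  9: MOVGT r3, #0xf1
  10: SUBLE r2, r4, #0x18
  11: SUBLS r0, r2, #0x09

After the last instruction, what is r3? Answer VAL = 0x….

VAL = 0xf1

[0] flags=1001 → (cmp)
[1] flags=1001 VS?T → r0=0x56
[2] flags=1001 GT?T → r3=0x6a
[3] flags=1001 HI?F → skip
[4] flags=1000 → (cmp)
[5] flags=1000 EQ?F → skip
[6] flags=1000 VC?T → r3=0x70
[7] flags=1000 PL?F → skip
[8] flags=0000 → (cmp)
[9] flags=0000 GT?T → r3=0xf1
[10] flags=0000 LE?F → skip
[11] flags=0000 LS?T → r0=0x56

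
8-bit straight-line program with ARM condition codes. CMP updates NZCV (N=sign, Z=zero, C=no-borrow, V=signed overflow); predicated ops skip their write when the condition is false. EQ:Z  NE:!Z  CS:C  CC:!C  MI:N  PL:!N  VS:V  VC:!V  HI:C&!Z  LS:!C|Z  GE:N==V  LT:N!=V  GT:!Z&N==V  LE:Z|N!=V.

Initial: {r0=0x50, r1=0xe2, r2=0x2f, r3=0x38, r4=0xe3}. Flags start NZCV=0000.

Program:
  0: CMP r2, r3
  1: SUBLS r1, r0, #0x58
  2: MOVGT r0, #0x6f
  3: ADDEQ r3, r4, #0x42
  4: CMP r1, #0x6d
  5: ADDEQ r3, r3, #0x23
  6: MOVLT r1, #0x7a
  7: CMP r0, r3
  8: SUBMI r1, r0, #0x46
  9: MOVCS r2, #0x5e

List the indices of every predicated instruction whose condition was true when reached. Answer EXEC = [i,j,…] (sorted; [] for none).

EXEC = [1,6,9]

0: ✓ CMP  NZCV=1000
1: ✓ SUBLS  r1←0xf8
2: · MOVGT
3: · ADDEQ
4: ✓ CMP  NZCV=1010
5: · ADDEQ
6: ✓ MOVLT  r1←0x7a
7: ✓ CMP  NZCV=0010
8: · SUBMI
9: ✓ MOVCS  r2←0x5e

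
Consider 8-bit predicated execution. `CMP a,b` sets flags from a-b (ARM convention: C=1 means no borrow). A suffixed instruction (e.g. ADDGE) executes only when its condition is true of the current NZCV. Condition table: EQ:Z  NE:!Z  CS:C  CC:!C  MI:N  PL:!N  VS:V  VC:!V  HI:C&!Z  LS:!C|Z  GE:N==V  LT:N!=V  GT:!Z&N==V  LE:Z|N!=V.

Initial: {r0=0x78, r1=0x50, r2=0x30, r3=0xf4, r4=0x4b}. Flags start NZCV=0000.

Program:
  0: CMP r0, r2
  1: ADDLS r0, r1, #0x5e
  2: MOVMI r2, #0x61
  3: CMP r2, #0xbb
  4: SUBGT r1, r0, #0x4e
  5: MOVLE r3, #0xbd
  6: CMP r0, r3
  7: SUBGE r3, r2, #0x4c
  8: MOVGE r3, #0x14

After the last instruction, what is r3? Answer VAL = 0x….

VAL = 0x14

0: ✓ CMP  NZCV=0010
1: · ADDLS
2: · MOVMI
3: ✓ CMP  NZCV=0000
4: ✓ SUBGT  r1←0x2a
5: · MOVLE
6: ✓ CMP  NZCV=1001
7: ✓ SUBGE  r3←0xe4
8: ✓ MOVGE  r3←0x14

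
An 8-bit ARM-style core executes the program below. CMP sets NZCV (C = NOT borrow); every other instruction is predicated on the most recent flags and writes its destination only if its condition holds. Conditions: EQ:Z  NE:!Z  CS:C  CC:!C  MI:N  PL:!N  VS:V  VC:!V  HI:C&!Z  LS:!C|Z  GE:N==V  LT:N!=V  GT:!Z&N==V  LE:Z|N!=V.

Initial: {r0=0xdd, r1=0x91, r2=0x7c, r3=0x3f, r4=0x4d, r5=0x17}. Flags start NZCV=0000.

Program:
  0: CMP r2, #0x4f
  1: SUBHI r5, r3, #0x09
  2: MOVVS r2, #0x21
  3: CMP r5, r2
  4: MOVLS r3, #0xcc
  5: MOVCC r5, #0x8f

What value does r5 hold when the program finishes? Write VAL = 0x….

0: ✓ CMP  NZCV=0010
1: ✓ SUBHI  r5←0x36
2: · MOVVS
3: ✓ CMP  NZCV=1000
4: ✓ MOVLS  r3←0xcc
5: ✓ MOVCC  r5←0x8f

VAL = 0x8f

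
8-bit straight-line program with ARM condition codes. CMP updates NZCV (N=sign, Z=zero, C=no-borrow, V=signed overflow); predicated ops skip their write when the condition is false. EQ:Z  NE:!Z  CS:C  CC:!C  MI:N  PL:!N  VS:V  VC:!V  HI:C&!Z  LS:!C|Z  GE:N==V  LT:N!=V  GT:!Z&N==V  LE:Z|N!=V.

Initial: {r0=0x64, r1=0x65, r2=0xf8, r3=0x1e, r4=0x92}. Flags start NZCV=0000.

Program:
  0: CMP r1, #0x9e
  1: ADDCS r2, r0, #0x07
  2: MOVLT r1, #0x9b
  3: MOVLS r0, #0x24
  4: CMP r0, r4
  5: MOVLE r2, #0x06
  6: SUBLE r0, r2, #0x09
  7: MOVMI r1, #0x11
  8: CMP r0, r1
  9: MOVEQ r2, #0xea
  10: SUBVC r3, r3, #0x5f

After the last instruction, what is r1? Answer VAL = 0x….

VAL = 0x11

0: ✓ CMP  NZCV=1001
1: · ADDCS
2: · MOVLT
3: ✓ MOVLS  r0←0x24
4: ✓ CMP  NZCV=1001
5: · MOVLE
6: · SUBLE
7: ✓ MOVMI  r1←0x11
8: ✓ CMP  NZCV=0010
9: · MOVEQ
10: ✓ SUBVC  r3←0xbf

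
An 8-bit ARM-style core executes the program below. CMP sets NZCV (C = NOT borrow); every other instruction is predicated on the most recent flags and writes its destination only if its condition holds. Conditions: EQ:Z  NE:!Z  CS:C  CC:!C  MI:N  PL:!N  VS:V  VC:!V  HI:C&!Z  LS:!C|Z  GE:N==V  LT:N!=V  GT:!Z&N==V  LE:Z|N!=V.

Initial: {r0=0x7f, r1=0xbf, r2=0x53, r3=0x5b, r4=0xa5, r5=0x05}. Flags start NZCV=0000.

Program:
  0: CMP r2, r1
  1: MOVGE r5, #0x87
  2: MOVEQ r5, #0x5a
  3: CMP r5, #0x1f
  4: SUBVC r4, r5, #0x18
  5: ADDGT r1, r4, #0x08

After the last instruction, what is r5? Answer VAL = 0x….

VAL = 0x87

0: ✓ CMP  NZCV=1001
1: ✓ MOVGE  r5←0x87
2: · MOVEQ
3: ✓ CMP  NZCV=0011
4: · SUBVC
5: · ADDGT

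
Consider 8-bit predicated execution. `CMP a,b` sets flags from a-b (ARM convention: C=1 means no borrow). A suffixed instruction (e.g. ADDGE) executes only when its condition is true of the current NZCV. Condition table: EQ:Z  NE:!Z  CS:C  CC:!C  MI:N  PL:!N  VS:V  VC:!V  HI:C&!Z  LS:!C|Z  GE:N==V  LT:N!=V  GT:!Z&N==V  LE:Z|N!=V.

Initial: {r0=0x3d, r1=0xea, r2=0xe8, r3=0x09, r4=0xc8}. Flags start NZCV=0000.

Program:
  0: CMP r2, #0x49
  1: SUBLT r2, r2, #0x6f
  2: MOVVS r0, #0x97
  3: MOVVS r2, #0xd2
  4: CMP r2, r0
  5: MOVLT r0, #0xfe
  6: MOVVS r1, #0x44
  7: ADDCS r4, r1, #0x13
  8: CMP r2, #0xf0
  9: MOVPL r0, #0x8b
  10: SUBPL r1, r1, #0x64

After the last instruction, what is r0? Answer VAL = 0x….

0: ✓ CMP  NZCV=1010
1: ✓ SUBLT  r2←0x79
2: · MOVVS
3: · MOVVS
4: ✓ CMP  NZCV=0010
5: · MOVLT
6: · MOVVS
7: ✓ ADDCS  r4←0xfd
8: ✓ CMP  NZCV=1001
9: · MOVPL
10: · SUBPL

VAL = 0x3d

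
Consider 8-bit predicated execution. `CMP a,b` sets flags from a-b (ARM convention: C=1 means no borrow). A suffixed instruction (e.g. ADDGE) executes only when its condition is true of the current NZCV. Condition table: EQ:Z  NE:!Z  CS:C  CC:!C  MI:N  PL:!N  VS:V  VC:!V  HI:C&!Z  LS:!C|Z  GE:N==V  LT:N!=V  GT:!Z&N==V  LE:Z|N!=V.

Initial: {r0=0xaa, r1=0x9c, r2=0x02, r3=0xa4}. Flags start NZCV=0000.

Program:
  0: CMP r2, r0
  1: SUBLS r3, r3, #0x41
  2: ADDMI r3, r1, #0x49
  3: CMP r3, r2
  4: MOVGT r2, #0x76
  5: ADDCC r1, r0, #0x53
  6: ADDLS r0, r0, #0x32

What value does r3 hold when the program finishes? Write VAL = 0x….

VAL = 0x63

[0] flags=0000 → (cmp)
[1] flags=0000 LS?T → r3=0x63
[2] flags=0000 MI?F → skip
[3] flags=0010 → (cmp)
[4] flags=0010 GT?T → r2=0x76
[5] flags=0010 CC?F → skip
[6] flags=0010 LS?F → skip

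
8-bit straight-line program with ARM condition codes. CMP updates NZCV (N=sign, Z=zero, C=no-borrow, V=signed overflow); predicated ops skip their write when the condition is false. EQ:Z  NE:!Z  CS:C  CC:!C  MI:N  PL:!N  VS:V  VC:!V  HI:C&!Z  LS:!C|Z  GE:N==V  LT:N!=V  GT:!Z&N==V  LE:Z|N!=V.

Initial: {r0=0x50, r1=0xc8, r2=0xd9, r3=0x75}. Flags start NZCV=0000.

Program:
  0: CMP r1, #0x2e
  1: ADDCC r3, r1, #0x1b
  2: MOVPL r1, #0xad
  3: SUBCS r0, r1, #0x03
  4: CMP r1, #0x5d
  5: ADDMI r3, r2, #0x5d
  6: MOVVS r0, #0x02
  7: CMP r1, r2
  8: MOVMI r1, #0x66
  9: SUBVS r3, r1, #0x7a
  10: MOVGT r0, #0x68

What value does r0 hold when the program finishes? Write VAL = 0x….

[0] flags=1010 → (cmp)
[1] flags=1010 CC?F → skip
[2] flags=1010 PL?F → skip
[3] flags=1010 CS?T → r0=0xc5
[4] flags=0011 → (cmp)
[5] flags=0011 MI?F → skip
[6] flags=0011 VS?T → r0=0x02
[7] flags=1000 → (cmp)
[8] flags=1000 MI?T → r1=0x66
[9] flags=1000 VS?F → skip
[10] flags=1000 GT?F → skip

VAL = 0x02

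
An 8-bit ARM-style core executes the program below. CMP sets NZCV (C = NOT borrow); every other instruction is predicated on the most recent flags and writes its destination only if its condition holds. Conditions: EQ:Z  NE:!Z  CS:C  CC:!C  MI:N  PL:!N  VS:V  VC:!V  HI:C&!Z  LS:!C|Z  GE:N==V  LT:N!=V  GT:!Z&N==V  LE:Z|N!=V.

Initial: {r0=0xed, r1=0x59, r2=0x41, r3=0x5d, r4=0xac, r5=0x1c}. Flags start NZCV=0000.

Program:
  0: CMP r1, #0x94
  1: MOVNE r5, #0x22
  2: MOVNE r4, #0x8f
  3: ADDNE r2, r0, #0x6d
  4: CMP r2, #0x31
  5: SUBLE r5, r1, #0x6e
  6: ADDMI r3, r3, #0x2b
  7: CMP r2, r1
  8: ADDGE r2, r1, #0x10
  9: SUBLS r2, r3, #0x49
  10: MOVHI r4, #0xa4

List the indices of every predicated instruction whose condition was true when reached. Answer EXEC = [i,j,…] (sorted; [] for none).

0: ✓ CMP  NZCV=1001
1: ✓ MOVNE  r5←0x22
2: ✓ MOVNE  r4←0x8f
3: ✓ ADDNE  r2←0x5a
4: ✓ CMP  NZCV=0010
5: · SUBLE
6: · ADDMI
7: ✓ CMP  NZCV=0010
8: ✓ ADDGE  r2←0x69
9: · SUBLS
10: ✓ MOVHI  r4←0xa4

EXEC = [1,2,3,8,10]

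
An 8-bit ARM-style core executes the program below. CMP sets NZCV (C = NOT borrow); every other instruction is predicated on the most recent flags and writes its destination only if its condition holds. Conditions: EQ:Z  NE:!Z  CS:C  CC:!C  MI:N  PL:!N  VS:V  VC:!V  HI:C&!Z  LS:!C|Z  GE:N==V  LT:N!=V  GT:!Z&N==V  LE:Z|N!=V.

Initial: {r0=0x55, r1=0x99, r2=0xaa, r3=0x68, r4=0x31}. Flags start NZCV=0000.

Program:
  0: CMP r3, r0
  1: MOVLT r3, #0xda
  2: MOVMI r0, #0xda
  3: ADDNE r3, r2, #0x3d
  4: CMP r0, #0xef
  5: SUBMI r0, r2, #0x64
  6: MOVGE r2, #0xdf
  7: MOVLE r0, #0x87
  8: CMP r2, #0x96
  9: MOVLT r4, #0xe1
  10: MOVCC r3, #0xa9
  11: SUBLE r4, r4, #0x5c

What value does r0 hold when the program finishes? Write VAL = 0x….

[0] flags=0010 → (cmp)
[1] flags=0010 LT?F → skip
[2] flags=0010 MI?F → skip
[3] flags=0010 NE?T → r3=0xe7
[4] flags=0000 → (cmp)
[5] flags=0000 MI?F → skip
[6] flags=0000 GE?T → r2=0xdf
[7] flags=0000 LE?F → skip
[8] flags=0010 → (cmp)
[9] flags=0010 LT?F → skip
[10] flags=0010 CC?F → skip
[11] flags=0010 LE?F → skip

VAL = 0x55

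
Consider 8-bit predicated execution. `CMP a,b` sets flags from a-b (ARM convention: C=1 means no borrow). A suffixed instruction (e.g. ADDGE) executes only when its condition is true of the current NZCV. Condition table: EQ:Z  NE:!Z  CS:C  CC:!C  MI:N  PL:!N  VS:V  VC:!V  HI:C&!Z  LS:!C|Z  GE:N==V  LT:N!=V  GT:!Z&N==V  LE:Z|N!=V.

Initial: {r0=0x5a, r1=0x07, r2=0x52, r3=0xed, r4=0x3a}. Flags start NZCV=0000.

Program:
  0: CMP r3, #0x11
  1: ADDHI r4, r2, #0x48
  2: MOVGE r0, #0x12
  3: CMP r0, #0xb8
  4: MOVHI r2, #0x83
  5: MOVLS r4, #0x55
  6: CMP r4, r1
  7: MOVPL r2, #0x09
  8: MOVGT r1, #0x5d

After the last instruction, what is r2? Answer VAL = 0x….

[0] flags=1010 → (cmp)
[1] flags=1010 HI?T → r4=0x9a
[2] flags=1010 GE?F → skip
[3] flags=1001 → (cmp)
[4] flags=1001 HI?F → skip
[5] flags=1001 LS?T → r4=0x55
[6] flags=0010 → (cmp)
[7] flags=0010 PL?T → r2=0x09
[8] flags=0010 GT?T → r1=0x5d

VAL = 0x09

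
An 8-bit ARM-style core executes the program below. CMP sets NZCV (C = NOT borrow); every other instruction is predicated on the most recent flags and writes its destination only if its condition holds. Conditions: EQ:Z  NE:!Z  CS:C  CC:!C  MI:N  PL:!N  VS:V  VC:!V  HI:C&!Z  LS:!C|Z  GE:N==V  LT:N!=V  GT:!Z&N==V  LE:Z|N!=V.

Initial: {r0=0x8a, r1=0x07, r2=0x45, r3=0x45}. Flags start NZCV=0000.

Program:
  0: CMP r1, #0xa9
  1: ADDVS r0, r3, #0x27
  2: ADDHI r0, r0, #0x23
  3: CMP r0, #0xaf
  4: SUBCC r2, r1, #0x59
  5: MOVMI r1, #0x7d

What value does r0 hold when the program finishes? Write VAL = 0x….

0: ✓ CMP  NZCV=0000
1: · ADDVS
2: · ADDHI
3: ✓ CMP  NZCV=1000
4: ✓ SUBCC  r2←0xae
5: ✓ MOVMI  r1←0x7d

VAL = 0x8a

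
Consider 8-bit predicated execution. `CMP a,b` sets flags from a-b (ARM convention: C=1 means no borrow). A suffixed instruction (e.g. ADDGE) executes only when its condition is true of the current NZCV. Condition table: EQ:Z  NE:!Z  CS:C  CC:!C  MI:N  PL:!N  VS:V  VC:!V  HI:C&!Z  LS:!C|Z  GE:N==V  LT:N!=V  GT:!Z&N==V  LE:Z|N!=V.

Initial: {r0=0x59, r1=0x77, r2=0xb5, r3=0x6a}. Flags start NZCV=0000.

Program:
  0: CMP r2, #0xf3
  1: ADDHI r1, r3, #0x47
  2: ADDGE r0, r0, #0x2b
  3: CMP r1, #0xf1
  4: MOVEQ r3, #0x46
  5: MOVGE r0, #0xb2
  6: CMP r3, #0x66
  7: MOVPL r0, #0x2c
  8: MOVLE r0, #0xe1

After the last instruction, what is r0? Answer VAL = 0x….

[0] flags=1000 → (cmp)
[1] flags=1000 HI?F → skip
[2] flags=1000 GE?F → skip
[3] flags=1001 → (cmp)
[4] flags=1001 EQ?F → skip
[5] flags=1001 GE?T → r0=0xb2
[6] flags=0010 → (cmp)
[7] flags=0010 PL?T → r0=0x2c
[8] flags=0010 LE?F → skip

VAL = 0x2c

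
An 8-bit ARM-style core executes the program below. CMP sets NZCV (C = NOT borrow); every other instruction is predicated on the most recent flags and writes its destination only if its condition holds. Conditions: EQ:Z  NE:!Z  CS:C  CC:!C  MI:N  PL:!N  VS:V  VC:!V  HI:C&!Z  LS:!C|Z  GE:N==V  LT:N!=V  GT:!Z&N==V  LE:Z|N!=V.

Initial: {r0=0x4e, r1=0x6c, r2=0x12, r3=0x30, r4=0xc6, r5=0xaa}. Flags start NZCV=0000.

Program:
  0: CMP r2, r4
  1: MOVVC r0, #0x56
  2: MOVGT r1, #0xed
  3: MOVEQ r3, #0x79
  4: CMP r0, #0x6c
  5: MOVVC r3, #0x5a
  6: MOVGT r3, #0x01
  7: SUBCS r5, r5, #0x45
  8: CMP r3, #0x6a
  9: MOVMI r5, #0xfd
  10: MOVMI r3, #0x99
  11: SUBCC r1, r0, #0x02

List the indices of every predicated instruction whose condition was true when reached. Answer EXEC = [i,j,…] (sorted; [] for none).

0: ✓ CMP  NZCV=0000
1: ✓ MOVVC  r0←0x56
2: ✓ MOVGT  r1←0xed
3: · MOVEQ
4: ✓ CMP  NZCV=1000
5: ✓ MOVVC  r3←0x5a
6: · MOVGT
7: · SUBCS
8: ✓ CMP  NZCV=1000
9: ✓ MOVMI  r5←0xfd
10: ✓ MOVMI  r3←0x99
11: ✓ SUBCC  r1←0x54

EXEC = [1,2,5,9,10,11]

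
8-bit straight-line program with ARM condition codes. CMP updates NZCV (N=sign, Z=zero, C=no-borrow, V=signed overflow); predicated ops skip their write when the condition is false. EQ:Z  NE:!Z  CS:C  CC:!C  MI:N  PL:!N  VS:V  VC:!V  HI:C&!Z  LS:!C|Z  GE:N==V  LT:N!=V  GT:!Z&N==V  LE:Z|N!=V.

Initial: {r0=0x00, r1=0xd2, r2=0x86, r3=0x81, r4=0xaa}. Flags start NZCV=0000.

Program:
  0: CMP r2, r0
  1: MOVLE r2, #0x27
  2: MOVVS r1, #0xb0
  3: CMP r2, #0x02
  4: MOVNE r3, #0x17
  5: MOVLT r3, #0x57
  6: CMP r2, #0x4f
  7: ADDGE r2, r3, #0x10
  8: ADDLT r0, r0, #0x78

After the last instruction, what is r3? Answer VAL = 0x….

0: ✓ CMP  NZCV=1010
1: ✓ MOVLE  r2←0x27
2: · MOVVS
3: ✓ CMP  NZCV=0010
4: ✓ MOVNE  r3←0x17
5: · MOVLT
6: ✓ CMP  NZCV=1000
7: · ADDGE
8: ✓ ADDLT  r0←0x78

VAL = 0x17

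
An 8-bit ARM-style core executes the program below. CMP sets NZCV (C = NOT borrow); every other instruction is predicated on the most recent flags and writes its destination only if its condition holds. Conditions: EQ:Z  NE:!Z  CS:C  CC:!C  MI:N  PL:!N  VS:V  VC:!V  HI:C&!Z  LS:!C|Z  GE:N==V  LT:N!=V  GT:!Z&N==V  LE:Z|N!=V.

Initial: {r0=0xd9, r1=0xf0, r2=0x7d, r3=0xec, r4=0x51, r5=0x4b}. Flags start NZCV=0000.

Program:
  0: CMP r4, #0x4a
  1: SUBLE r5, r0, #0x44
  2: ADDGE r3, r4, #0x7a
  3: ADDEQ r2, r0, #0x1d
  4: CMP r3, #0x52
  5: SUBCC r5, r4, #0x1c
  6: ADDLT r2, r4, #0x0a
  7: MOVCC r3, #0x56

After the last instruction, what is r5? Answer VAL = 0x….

VAL = 0x4b

0: ✓ CMP  NZCV=0010
1: · SUBLE
2: ✓ ADDGE  r3←0xcb
3: · ADDEQ
4: ✓ CMP  NZCV=0011
5: · SUBCC
6: ✓ ADDLT  r2←0x5b
7: · MOVCC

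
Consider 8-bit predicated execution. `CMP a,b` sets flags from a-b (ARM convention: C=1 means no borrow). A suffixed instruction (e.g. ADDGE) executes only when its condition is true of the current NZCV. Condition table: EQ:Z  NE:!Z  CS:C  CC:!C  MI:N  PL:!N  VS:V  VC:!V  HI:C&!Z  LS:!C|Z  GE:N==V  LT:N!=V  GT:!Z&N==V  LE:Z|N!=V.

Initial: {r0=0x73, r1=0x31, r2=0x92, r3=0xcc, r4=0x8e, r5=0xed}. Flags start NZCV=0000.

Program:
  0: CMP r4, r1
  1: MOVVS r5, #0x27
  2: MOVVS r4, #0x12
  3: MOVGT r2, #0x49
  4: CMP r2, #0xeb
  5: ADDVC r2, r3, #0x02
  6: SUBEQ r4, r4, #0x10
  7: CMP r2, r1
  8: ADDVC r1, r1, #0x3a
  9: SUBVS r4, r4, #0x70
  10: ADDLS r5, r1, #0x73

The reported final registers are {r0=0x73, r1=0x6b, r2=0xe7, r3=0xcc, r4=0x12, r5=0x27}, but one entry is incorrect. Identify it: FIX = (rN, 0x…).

FIX = (r2, 0xce)

0: ✓ CMP  NZCV=0011
1: ✓ MOVVS  r5←0x27
2: ✓ MOVVS  r4←0x12
3: · MOVGT
4: ✓ CMP  NZCV=1000
5: ✓ ADDVC  r2←0xce
6: · SUBEQ
7: ✓ CMP  NZCV=1010
8: ✓ ADDVC  r1←0x6b
9: · SUBVS
10: · ADDLS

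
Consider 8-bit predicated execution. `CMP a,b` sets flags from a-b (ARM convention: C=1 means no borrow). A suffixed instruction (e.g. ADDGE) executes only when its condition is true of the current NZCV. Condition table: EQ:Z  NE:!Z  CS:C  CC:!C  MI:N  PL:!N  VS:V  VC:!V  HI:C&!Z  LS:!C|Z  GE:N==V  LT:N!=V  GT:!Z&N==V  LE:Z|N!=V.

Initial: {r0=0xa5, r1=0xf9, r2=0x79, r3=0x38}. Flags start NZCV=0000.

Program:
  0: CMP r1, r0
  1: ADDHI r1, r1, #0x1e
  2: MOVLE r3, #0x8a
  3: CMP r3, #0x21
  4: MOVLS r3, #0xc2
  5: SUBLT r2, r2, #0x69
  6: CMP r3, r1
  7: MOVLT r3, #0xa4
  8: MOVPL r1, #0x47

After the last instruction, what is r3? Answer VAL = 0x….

[0] flags=0010 → (cmp)
[1] flags=0010 HI?T → r1=0x17
[2] flags=0010 LE?F → skip
[3] flags=0010 → (cmp)
[4] flags=0010 LS?F → skip
[5] flags=0010 LT?F → skip
[6] flags=0010 → (cmp)
[7] flags=0010 LT?F → skip
[8] flags=0010 PL?T → r1=0x47

VAL = 0x38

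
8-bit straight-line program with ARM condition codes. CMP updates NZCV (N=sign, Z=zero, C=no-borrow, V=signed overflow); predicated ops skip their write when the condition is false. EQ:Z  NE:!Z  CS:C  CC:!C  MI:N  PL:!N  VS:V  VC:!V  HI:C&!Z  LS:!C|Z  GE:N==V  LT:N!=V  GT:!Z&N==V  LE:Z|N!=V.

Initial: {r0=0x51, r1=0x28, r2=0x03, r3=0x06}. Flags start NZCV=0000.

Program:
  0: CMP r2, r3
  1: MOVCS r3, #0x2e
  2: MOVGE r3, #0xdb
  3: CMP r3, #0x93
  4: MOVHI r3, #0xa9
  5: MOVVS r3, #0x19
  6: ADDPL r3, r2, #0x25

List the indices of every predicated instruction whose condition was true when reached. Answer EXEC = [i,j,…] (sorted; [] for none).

EXEC = [6]

0: ✓ CMP  NZCV=1000
1: · MOVCS
2: · MOVGE
3: ✓ CMP  NZCV=0000
4: · MOVHI
5: · MOVVS
6: ✓ ADDPL  r3←0x28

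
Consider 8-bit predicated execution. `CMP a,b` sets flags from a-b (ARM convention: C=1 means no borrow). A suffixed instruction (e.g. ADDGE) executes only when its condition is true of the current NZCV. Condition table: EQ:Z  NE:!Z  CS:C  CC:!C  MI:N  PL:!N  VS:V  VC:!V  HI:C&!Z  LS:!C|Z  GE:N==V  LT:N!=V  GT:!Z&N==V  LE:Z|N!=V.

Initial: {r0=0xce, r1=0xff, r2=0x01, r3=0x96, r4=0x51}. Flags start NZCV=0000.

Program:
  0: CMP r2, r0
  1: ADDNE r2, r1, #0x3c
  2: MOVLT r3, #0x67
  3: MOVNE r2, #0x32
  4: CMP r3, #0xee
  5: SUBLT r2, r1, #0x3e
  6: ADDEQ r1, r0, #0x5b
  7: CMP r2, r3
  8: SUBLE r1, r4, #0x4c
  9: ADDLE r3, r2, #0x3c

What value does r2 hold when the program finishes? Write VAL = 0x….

VAL = 0xc1

[0] flags=0000 → (cmp)
[1] flags=0000 NE?T → r2=0x3b
[2] flags=0000 LT?F → skip
[3] flags=0000 NE?T → r2=0x32
[4] flags=1000 → (cmp)
[5] flags=1000 LT?T → r2=0xc1
[6] flags=1000 EQ?F → skip
[7] flags=0010 → (cmp)
[8] flags=0010 LE?F → skip
[9] flags=0010 LE?F → skip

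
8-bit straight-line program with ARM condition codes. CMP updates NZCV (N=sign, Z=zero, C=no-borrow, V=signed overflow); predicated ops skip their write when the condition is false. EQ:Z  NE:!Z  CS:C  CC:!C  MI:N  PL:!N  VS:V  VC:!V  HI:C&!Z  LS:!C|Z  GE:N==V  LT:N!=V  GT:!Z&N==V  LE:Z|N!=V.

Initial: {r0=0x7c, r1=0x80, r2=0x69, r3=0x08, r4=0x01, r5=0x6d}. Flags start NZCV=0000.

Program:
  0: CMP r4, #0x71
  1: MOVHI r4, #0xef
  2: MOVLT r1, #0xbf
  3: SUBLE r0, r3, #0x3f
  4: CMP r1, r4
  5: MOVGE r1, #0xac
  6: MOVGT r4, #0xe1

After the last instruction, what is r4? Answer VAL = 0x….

0: ✓ CMP  NZCV=1000
1: · MOVHI
2: ✓ MOVLT  r1←0xbf
3: ✓ SUBLE  r0←0xc9
4: ✓ CMP  NZCV=1010
5: · MOVGE
6: · MOVGT

VAL = 0x01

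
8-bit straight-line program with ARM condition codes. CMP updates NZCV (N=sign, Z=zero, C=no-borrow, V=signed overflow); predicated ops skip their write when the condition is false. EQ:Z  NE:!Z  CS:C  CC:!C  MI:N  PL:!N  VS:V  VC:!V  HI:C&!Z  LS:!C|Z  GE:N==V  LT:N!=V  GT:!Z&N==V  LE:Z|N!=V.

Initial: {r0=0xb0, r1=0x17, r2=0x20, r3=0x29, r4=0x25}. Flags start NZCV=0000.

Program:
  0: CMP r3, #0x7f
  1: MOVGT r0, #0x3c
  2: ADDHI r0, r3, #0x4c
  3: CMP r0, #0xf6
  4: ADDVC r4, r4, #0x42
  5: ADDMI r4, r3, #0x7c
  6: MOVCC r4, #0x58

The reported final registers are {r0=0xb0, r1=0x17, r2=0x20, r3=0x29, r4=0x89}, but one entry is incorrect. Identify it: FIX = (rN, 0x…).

[0] flags=1000 → (cmp)
[1] flags=1000 GT?F → skip
[2] flags=1000 HI?F → skip
[3] flags=1000 → (cmp)
[4] flags=1000 VC?T → r4=0x67
[5] flags=1000 MI?T → r4=0xa5
[6] flags=1000 CC?T → r4=0x58

FIX = (r4, 0x58)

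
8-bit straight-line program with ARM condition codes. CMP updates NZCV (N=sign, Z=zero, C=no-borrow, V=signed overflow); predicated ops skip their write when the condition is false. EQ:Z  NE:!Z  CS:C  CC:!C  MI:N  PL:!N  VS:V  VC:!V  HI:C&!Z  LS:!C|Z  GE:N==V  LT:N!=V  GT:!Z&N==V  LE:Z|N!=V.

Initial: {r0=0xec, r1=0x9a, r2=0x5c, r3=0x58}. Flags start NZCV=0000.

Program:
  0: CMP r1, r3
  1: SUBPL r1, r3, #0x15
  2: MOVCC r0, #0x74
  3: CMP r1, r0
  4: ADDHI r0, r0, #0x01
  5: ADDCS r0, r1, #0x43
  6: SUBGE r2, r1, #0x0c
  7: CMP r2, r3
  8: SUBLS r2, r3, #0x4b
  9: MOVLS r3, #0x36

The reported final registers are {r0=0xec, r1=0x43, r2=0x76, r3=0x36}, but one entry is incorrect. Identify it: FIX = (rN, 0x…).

FIX = (r2, 0x0d)

0: ✓ CMP  NZCV=0011
1: ✓ SUBPL  r1←0x43
2: · MOVCC
3: ✓ CMP  NZCV=0000
4: · ADDHI
5: · ADDCS
6: ✓ SUBGE  r2←0x37
7: ✓ CMP  NZCV=1000
8: ✓ SUBLS  r2←0x0d
9: ✓ MOVLS  r3←0x36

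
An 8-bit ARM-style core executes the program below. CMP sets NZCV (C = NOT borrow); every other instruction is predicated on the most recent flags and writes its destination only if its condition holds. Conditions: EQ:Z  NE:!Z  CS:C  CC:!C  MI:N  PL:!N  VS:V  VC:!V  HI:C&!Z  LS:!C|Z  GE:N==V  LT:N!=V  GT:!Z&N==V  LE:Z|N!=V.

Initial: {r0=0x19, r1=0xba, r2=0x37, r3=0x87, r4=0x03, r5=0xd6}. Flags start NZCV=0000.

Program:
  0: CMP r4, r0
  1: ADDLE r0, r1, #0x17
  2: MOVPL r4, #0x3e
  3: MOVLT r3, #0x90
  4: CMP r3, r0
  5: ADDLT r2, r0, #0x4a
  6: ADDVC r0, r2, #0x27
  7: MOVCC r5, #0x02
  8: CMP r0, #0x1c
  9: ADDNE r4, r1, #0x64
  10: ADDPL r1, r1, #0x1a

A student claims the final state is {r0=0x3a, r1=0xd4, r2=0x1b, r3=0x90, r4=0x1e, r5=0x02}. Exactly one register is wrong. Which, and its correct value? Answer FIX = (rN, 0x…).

[0] flags=1000 → (cmp)
[1] flags=1000 LE?T → r0=0xd1
[2] flags=1000 PL?F → skip
[3] flags=1000 LT?T → r3=0x90
[4] flags=1000 → (cmp)
[5] flags=1000 LT?T → r2=0x1b
[6] flags=1000 VC?T → r0=0x42
[7] flags=1000 CC?T → r5=0x02
[8] flags=0010 → (cmp)
[9] flags=0010 NE?T → r4=0x1e
[10] flags=0010 PL?T → r1=0xd4

FIX = (r0, 0x42)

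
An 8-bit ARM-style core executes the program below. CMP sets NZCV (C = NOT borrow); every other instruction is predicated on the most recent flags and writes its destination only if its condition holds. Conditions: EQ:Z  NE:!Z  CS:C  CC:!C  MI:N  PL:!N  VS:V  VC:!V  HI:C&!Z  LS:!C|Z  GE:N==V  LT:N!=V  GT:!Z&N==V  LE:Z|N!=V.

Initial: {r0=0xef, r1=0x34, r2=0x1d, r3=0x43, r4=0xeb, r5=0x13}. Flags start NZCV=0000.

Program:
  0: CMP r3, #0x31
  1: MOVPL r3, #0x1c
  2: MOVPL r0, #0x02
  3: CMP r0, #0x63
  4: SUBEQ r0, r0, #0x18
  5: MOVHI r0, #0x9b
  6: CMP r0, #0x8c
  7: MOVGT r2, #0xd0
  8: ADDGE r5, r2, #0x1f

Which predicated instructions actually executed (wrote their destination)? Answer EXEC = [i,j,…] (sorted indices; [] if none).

EXEC = [1,2,7,8]

0: ✓ CMP  NZCV=0010
1: ✓ MOVPL  r3←0x1c
2: ✓ MOVPL  r0←0x02
3: ✓ CMP  NZCV=1000
4: · SUBEQ
5: · MOVHI
6: ✓ CMP  NZCV=0000
7: ✓ MOVGT  r2←0xd0
8: ✓ ADDGE  r5←0xef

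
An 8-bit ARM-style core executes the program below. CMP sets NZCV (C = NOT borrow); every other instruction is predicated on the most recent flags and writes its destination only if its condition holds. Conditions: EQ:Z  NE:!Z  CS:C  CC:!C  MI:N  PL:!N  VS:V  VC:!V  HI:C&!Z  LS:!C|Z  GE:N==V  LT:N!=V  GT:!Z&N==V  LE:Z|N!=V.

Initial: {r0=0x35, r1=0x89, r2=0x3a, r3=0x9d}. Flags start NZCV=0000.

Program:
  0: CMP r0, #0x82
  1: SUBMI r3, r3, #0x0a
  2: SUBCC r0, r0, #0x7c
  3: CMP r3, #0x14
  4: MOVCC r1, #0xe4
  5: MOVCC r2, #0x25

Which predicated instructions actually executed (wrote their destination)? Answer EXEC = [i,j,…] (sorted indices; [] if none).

0: ✓ CMP  NZCV=1001
1: ✓ SUBMI  r3←0x93
2: ✓ SUBCC  r0←0xb9
3: ✓ CMP  NZCV=0011
4: · MOVCC
5: · MOVCC

EXEC = [1,2]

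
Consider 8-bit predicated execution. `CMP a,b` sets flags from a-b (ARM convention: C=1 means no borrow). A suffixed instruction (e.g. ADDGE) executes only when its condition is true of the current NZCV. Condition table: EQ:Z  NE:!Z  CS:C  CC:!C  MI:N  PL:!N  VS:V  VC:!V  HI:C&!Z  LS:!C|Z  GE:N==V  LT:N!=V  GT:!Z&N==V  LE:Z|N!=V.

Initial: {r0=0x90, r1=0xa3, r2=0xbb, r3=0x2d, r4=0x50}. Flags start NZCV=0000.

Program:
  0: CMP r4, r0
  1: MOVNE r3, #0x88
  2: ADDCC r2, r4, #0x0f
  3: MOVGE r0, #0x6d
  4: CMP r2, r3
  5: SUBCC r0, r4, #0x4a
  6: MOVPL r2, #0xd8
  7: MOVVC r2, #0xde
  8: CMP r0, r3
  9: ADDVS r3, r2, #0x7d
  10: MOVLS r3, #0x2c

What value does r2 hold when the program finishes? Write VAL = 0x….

0: ✓ CMP  NZCV=1001
1: ✓ MOVNE  r3←0x88
2: ✓ ADDCC  r2←0x5f
3: ✓ MOVGE  r0←0x6d
4: ✓ CMP  NZCV=1001
5: ✓ SUBCC  r0←0x06
6: · MOVPL
7: · MOVVC
8: ✓ CMP  NZCV=0000
9: · ADDVS
10: ✓ MOVLS  r3←0x2c

VAL = 0x5f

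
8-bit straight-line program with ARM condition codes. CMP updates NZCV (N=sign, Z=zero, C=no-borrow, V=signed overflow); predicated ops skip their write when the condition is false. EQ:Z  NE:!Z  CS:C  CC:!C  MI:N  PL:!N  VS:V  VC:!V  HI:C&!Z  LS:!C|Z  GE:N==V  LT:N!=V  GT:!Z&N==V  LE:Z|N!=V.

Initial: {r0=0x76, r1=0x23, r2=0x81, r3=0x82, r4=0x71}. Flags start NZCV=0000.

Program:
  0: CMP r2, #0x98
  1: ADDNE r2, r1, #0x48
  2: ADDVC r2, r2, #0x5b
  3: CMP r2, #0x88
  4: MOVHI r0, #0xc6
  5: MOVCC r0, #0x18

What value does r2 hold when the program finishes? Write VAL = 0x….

[0] flags=1000 → (cmp)
[1] flags=1000 NE?T → r2=0x6b
[2] flags=1000 VC?T → r2=0xc6
[3] flags=0010 → (cmp)
[4] flags=0010 HI?T → r0=0xc6
[5] flags=0010 CC?F → skip

VAL = 0xc6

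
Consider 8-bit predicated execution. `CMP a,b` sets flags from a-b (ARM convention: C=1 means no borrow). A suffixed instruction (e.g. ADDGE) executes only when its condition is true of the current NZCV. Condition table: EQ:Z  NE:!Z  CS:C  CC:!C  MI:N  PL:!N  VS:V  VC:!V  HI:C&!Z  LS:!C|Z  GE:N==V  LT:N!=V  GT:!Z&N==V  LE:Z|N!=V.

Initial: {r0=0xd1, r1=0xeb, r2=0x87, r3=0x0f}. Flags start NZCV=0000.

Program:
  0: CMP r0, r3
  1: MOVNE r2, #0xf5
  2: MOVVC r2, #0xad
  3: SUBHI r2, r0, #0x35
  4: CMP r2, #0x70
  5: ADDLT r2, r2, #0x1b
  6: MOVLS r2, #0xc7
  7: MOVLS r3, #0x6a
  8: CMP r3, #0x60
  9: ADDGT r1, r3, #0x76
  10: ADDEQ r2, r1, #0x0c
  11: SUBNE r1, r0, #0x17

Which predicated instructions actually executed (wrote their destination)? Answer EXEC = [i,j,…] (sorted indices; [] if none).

EXEC = [1,2,3,5,11]

0: ✓ CMP  NZCV=1010
1: ✓ MOVNE  r2←0xf5
2: ✓ MOVVC  r2←0xad
3: ✓ SUBHI  r2←0x9c
4: ✓ CMP  NZCV=0011
5: ✓ ADDLT  r2←0xb7
6: · MOVLS
7: · MOVLS
8: ✓ CMP  NZCV=1000
9: · ADDGT
10: · ADDEQ
11: ✓ SUBNE  r1←0xba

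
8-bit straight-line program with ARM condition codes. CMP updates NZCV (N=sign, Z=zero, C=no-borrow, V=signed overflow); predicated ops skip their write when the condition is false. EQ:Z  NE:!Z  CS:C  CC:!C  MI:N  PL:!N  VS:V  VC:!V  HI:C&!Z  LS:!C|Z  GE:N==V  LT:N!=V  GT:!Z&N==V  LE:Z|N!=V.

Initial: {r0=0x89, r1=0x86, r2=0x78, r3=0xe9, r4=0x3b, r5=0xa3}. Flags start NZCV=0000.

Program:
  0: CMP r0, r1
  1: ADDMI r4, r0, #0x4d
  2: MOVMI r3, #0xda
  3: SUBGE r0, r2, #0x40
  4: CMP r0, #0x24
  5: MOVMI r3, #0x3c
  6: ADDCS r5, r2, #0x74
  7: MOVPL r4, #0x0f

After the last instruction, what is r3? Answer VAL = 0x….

VAL = 0xe9

0: ✓ CMP  NZCV=0010
1: · ADDMI
2: · MOVMI
3: ✓ SUBGE  r0←0x38
4: ✓ CMP  NZCV=0010
5: · MOVMI
6: ✓ ADDCS  r5←0xec
7: ✓ MOVPL  r4←0x0f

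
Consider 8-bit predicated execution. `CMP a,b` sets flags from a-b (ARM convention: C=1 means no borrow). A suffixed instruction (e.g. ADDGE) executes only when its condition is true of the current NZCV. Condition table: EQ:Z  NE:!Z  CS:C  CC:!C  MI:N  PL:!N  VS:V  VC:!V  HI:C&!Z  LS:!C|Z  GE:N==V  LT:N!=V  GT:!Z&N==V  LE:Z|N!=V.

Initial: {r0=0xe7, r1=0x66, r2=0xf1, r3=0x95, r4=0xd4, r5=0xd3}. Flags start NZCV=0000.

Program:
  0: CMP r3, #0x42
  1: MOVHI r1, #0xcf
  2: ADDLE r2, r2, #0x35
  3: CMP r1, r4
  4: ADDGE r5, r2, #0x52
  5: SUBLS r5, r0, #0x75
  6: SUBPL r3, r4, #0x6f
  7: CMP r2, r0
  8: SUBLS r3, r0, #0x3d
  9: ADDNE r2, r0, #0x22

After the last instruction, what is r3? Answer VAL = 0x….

[0] flags=0011 → (cmp)
[1] flags=0011 HI?T → r1=0xcf
[2] flags=0011 LE?T → r2=0x26
[3] flags=1000 → (cmp)
[4] flags=1000 GE?F → skip
[5] flags=1000 LS?T → r5=0x72
[6] flags=1000 PL?F → skip
[7] flags=0000 → (cmp)
[8] flags=0000 LS?T → r3=0xaa
[9] flags=0000 NE?T → r2=0x09

VAL = 0xaa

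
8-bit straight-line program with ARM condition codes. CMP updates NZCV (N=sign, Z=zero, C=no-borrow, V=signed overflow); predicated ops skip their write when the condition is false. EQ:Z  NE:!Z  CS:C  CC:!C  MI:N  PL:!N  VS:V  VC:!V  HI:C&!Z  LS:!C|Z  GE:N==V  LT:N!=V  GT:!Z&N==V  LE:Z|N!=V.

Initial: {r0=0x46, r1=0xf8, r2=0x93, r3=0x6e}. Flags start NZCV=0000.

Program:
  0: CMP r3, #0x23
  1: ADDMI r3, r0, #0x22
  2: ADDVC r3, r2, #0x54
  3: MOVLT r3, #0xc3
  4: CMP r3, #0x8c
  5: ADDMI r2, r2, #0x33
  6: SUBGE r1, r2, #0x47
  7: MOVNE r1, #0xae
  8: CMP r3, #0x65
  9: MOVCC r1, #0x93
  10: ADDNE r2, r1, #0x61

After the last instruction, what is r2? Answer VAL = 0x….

VAL = 0x0f

0: ✓ CMP  NZCV=0010
1: · ADDMI
2: ✓ ADDVC  r3←0xe7
3: · MOVLT
4: ✓ CMP  NZCV=0010
5: · ADDMI
6: ✓ SUBGE  r1←0x4c
7: ✓ MOVNE  r1←0xae
8: ✓ CMP  NZCV=1010
9: · MOVCC
10: ✓ ADDNE  r2←0x0f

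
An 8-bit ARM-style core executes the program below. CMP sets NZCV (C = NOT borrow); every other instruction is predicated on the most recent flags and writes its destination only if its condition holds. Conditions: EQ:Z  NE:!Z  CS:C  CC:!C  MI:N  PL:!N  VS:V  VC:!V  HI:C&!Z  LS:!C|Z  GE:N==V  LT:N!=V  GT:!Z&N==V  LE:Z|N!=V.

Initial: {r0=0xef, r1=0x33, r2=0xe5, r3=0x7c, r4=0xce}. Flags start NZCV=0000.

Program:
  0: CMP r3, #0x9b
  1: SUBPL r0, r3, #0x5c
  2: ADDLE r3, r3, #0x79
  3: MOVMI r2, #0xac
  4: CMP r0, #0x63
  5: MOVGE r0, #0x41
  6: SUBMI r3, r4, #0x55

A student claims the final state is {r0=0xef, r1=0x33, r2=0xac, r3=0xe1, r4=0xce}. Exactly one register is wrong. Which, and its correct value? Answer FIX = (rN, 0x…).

[0] flags=1001 → (cmp)
[1] flags=1001 PL?F → skip
[2] flags=1001 LE?F → skip
[3] flags=1001 MI?T → r2=0xac
[4] flags=1010 → (cmp)
[5] flags=1010 GE?F → skip
[6] flags=1010 MI?T → r3=0x79

FIX = (r3, 0x79)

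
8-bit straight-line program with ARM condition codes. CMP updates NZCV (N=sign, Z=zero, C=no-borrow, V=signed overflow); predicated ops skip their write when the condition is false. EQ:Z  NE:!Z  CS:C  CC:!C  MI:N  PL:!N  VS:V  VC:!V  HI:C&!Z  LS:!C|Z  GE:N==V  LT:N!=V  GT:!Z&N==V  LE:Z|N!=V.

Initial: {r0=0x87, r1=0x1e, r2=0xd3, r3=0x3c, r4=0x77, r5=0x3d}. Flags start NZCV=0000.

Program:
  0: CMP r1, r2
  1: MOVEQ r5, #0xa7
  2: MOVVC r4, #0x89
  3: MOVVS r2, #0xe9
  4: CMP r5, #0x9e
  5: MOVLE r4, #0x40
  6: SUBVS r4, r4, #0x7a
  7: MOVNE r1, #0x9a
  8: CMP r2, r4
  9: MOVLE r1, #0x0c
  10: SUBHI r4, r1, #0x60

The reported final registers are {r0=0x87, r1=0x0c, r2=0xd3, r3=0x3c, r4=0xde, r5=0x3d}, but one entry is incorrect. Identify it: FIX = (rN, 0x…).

FIX = (r4, 0xac)

0: ✓ CMP  NZCV=0000
1: · MOVEQ
2: ✓ MOVVC  r4←0x89
3: · MOVVS
4: ✓ CMP  NZCV=1001
5: · MOVLE
6: ✓ SUBVS  r4←0x0f
7: ✓ MOVNE  r1←0x9a
8: ✓ CMP  NZCV=1010
9: ✓ MOVLE  r1←0x0c
10: ✓ SUBHI  r4←0xac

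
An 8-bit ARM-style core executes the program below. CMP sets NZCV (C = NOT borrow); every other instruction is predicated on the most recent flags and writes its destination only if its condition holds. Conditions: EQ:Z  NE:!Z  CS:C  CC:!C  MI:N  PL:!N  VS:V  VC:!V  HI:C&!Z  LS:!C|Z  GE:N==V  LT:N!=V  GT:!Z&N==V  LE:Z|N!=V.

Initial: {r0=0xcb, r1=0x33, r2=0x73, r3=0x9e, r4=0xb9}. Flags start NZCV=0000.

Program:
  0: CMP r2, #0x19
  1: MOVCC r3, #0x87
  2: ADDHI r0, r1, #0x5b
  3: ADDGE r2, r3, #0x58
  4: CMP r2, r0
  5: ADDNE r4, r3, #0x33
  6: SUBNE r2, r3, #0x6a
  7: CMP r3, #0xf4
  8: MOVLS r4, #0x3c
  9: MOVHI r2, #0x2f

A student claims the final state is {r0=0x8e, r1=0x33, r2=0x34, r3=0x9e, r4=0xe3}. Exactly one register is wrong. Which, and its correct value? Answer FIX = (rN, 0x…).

[0] flags=0010 → (cmp)
[1] flags=0010 CC?F → skip
[2] flags=0010 HI?T → r0=0x8e
[3] flags=0010 GE?T → r2=0xf6
[4] flags=0010 → (cmp)
[5] flags=0010 NE?T → r4=0xd1
[6] flags=0010 NE?T → r2=0x34
[7] flags=1000 → (cmp)
[8] flags=1000 LS?T → r4=0x3c
[9] flags=1000 HI?F → skip

FIX = (r4, 0x3c)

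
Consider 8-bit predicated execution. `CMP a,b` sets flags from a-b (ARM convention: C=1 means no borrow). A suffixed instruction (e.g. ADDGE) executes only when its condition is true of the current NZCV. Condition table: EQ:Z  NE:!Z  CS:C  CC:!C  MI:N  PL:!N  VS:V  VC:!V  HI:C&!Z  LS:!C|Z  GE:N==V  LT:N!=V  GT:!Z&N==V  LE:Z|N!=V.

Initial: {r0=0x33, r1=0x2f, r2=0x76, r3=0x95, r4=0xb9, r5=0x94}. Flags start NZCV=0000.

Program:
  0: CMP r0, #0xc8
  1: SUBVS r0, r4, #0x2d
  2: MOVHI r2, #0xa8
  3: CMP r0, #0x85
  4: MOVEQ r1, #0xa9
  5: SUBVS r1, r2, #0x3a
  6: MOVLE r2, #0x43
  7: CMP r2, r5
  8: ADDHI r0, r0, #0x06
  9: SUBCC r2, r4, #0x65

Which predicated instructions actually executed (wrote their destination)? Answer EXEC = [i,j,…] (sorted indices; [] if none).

EXEC = [5,9]

0: ✓ CMP  NZCV=0000
1: · SUBVS
2: · MOVHI
3: ✓ CMP  NZCV=1001
4: · MOVEQ
5: ✓ SUBVS  r1←0x3c
6: · MOVLE
7: ✓ CMP  NZCV=1001
8: · ADDHI
9: ✓ SUBCC  r2←0x54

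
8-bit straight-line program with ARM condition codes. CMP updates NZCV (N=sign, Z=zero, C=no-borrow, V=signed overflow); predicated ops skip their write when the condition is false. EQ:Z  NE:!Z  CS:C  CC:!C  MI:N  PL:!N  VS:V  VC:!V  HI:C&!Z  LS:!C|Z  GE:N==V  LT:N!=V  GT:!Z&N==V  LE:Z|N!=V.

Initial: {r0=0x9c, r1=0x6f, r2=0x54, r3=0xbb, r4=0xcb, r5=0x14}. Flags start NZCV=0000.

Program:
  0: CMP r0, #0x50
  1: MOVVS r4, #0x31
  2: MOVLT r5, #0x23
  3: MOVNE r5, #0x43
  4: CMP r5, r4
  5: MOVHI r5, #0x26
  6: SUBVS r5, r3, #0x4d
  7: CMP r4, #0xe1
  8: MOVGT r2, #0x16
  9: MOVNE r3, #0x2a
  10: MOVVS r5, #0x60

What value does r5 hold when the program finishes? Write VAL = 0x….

[0] flags=0011 → (cmp)
[1] flags=0011 VS?T → r4=0x31
[2] flags=0011 LT?T → r5=0x23
[3] flags=0011 NE?T → r5=0x43
[4] flags=0010 → (cmp)
[5] flags=0010 HI?T → r5=0x26
[6] flags=0010 VS?F → skip
[7] flags=0000 → (cmp)
[8] flags=0000 GT?T → r2=0x16
[9] flags=0000 NE?T → r3=0x2a
[10] flags=0000 VS?F → skip

VAL = 0x26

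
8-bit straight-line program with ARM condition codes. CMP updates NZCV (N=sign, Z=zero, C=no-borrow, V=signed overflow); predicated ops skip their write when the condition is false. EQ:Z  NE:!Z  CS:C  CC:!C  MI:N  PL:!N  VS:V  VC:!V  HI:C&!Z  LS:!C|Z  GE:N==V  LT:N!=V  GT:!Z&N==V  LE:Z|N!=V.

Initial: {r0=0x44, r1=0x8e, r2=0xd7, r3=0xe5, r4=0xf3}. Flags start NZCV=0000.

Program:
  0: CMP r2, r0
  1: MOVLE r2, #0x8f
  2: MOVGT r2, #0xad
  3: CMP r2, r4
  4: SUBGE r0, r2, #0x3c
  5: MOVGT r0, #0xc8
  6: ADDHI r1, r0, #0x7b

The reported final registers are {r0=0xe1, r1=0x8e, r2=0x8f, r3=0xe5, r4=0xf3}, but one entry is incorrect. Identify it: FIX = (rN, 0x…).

0: ✓ CMP  NZCV=1010
1: ✓ MOVLE  r2←0x8f
2: · MOVGT
3: ✓ CMP  NZCV=1000
4: · SUBGE
5: · MOVGT
6: · ADDHI

FIX = (r0, 0x44)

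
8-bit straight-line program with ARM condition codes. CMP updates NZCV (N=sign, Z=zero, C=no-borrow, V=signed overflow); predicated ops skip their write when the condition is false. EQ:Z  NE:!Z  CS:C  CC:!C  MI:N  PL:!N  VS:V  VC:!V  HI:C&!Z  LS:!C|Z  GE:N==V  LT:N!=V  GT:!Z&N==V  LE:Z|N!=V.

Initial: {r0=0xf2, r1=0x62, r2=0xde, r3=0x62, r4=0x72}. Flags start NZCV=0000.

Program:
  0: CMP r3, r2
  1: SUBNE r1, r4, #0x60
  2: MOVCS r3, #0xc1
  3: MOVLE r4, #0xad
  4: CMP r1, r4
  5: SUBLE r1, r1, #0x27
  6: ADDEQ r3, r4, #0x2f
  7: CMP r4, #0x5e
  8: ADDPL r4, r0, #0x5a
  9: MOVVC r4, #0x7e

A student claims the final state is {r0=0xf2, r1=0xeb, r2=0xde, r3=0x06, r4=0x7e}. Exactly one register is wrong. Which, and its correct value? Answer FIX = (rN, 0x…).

[0] flags=1001 → (cmp)
[1] flags=1001 NE?T → r1=0x12
[2] flags=1001 CS?F → skip
[3] flags=1001 LE?F → skip
[4] flags=1000 → (cmp)
[5] flags=1000 LE?T → r1=0xeb
[6] flags=1000 EQ?F → skip
[7] flags=0010 → (cmp)
[8] flags=0010 PL?T → r4=0x4c
[9] flags=0010 VC?T → r4=0x7e

FIX = (r3, 0x62)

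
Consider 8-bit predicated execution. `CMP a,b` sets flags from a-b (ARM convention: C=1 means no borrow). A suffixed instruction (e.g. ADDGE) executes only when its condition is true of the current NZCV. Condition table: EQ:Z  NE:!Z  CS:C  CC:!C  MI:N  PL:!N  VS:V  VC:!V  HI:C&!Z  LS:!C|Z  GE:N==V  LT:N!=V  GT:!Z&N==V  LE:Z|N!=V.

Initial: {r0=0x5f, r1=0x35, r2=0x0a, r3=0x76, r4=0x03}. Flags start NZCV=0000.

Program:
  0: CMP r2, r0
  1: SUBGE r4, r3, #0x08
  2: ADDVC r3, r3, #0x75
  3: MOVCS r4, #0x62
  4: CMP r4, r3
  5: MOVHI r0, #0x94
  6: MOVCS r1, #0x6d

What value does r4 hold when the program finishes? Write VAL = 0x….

VAL = 0x03

[0] flags=1000 → (cmp)
[1] flags=1000 GE?F → skip
[2] flags=1000 VC?T → r3=0xeb
[3] flags=1000 CS?F → skip
[4] flags=0000 → (cmp)
[5] flags=0000 HI?F → skip
[6] flags=0000 CS?F → skip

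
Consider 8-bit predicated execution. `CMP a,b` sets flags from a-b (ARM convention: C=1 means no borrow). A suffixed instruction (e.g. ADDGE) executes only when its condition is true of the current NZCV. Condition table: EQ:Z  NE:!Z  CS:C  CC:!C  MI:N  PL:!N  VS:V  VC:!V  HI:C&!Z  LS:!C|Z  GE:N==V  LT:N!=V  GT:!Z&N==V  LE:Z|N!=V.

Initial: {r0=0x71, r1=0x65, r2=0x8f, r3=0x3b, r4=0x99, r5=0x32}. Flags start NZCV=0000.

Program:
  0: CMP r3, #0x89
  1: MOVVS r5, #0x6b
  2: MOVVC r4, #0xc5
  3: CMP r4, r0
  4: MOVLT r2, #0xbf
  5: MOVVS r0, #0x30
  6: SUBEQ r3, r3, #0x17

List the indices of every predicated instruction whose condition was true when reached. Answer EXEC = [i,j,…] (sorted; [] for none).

EXEC = [1,4,5]

0: ✓ CMP  NZCV=1001
1: ✓ MOVVS  r5←0x6b
2: · MOVVC
3: ✓ CMP  NZCV=0011
4: ✓ MOVLT  r2←0xbf
5: ✓ MOVVS  r0←0x30
6: · SUBEQ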